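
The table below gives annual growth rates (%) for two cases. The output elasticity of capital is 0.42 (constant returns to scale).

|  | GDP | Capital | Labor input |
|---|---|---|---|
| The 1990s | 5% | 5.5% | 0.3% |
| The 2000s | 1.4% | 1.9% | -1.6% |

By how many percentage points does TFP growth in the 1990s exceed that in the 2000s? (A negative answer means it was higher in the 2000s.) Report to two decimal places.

0.99 percentage points

Labor's share = 1 − 0.42 = 0.58.
The 1990s: TFP = 5 − 2.31 − 0.174 = 2.516%.
The 2000s: TFP = 1.4 − 0.798 + 0.928 = 1.53%.
Difference = 2.516 − (1.53) = 0.986 pp.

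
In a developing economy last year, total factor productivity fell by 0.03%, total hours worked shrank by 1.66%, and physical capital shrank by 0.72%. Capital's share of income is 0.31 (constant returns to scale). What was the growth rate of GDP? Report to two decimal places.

Labor's share = 1 − 0.31 = 0.69.
Physical capital: 0.31 × (-0.72) = -0.2232 pp.
Total hours worked: 0.69 × (-1.66) = -1.1454 pp.
Output growth = -0.03 + (-1.3686) = -1.3986%.

-1.40%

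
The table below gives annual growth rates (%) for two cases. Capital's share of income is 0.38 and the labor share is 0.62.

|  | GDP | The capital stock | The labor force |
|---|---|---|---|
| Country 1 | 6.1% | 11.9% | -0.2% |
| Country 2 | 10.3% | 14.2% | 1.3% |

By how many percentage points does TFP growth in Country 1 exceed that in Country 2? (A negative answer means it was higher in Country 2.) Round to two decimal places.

Labor's share = 1 − 0.38 = 0.62.
Country 1: TFP = 6.1 − 4.522 + 0.124 = 1.702%.
Country 2: TFP = 10.3 − 5.396 − 0.806 = 4.098%.
Difference = 1.702 − (4.098) = -2.396 pp.

-2.40 percentage points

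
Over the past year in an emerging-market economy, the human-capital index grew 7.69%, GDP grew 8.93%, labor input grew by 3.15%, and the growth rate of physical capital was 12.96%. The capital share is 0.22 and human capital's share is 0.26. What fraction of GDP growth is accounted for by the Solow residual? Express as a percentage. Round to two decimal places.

27.34%

Labor's share = 1 − 0.22 − 0.26 = 0.52.
Physical capital: 0.22 × 12.96 = 2.8512 pp.
The human-capital index: 0.26 × 7.69 = 1.9994 pp.
Labor input: 0.52 × 3.15 = 1.638 pp.
TFP growth = 8.93 − 6.4886 = 2.4414%.
TFP share of growth = 2.4414 / 8.93 × 100 = 27.3393%.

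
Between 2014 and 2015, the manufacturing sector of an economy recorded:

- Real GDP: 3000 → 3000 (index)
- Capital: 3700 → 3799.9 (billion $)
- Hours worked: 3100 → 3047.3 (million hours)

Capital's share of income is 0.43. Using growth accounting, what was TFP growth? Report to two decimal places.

-0.19%

Real GDP growth = (3000 − 3000) / 3000 = 0%.
Capital growth = (3799.9 − 3700) / 3700 = 2.7%.
Hours worked growth = (3047.3 − 3100) / 3100 = -1.7%.
Labor's share = 1 − 0.43 = 0.57.
Capital: 0.43 × 2.7 = 1.161 pp.
Hours worked: 0.57 × (-1.7) = -0.969 pp.
TFP growth = 0 − 0.192 = -0.192%.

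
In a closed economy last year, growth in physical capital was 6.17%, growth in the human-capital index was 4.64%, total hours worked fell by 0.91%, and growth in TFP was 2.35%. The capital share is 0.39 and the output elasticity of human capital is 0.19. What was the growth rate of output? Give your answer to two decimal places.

5.26%

Labor's share = 1 − 0.39 − 0.19 = 0.42.
Physical capital: 0.39 × 6.17 = 2.4063 pp.
The human-capital index: 0.19 × 4.64 = 0.8816 pp.
Total hours worked: 0.42 × (-0.91) = -0.3822 pp.
Output growth = 2.35 + 2.9057 = 5.2557%.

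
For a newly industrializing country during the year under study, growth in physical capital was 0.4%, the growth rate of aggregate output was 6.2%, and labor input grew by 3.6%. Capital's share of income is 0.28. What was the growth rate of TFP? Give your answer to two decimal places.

3.50%

Labor's share = 1 − 0.28 = 0.72.
Physical capital: 0.28 × 0.4 = 0.112 pp.
Labor input: 0.72 × 3.6 = 2.592 pp.
TFP growth = 6.2 − 2.704 = 3.496%.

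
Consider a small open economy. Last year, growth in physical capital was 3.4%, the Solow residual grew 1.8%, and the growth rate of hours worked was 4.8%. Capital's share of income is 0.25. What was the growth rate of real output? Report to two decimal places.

Labor's share = 1 − 0.25 = 0.75.
Physical capital: 0.25 × 3.4 = 0.85 pp.
Hours worked: 0.75 × 4.8 = 3.6 pp.
Output growth = 1.8 + 4.45 = 6.25%.

6.25%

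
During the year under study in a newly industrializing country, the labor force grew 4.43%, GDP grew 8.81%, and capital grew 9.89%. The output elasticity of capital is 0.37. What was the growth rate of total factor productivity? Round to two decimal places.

Labor's share = 1 − 0.37 = 0.63.
Capital: 0.37 × 9.89 = 3.6593 pp.
The labor force: 0.63 × 4.43 = 2.7909 pp.
TFP growth = 8.81 − 6.4502 = 2.3598%.

2.36%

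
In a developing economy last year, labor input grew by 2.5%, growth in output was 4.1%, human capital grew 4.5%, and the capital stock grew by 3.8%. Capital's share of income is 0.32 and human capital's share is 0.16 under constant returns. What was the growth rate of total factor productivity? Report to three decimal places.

0.864%

Labor's share = 1 − 0.32 − 0.16 = 0.52.
The capital stock: 0.32 × 3.8 = 1.216 pp.
Human capital: 0.16 × 4.5 = 0.72 pp.
Labor input: 0.52 × 2.5 = 1.3 pp.
TFP growth = 4.1 − 3.236 = 0.864%.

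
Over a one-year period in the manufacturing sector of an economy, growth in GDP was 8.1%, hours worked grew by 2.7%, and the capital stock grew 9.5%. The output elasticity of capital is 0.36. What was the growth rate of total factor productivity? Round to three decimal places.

2.952%

Labor's share = 1 − 0.36 = 0.64.
The capital stock: 0.36 × 9.5 = 3.42 pp.
Hours worked: 0.64 × 2.7 = 1.728 pp.
TFP growth = 8.1 − 5.148 = 2.952%.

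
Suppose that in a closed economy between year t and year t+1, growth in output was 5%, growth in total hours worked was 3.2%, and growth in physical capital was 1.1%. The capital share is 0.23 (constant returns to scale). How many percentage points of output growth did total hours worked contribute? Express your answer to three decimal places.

Labor's share = 1 − 0.23 = 0.77.
Contribution = share × growth = 0.77 × 3.2 = 2.464 pp.

2.464 percentage points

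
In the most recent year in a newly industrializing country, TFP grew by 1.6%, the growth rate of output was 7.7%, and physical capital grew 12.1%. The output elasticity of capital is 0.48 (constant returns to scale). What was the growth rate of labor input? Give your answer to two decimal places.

Labor input grew 0.56%.

Labor's share = 1 − 0.48 = 0.52.
gY = gA + 0.48×12.1 + 0.52×g.
0.52×g = 7.7 − 1.6 − 5.808 = 0.292.
g = 0.292 / 0.52 = 0.5615%.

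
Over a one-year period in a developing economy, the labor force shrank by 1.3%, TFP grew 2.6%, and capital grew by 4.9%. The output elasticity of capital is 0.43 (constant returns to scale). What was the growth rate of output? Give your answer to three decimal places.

Output growth was 3.966%.

Labor's share = 1 − 0.43 = 0.57.
Capital: 0.43 × 4.9 = 2.107 pp.
The labor force: 0.57 × (-1.3) = -0.741 pp.
Output growth = 2.6 + 1.366 = 3.966%.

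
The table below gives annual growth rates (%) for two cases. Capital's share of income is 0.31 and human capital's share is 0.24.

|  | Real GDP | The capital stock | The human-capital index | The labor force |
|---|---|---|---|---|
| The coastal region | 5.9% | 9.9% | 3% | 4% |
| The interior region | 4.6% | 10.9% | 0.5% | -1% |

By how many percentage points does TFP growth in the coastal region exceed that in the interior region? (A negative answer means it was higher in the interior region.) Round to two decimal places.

-1.24 percentage points

Labor's share = 1 − 0.31 − 0.24 = 0.45.
The coastal region: TFP = 5.9 − 3.069 − 0.72 − 1.8 = 0.311%.
The interior region: TFP = 4.6 − 3.379 − 0.12 + 0.45 = 1.551%.
Difference = 0.311 − (1.551) = -1.24 pp.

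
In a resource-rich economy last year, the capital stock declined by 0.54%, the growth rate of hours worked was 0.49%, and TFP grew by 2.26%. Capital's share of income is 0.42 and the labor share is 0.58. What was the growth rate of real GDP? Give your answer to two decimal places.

Labor's share = 1 − 0.42 = 0.58.
The capital stock: 0.42 × (-0.54) = -0.2268 pp.
Hours worked: 0.58 × 0.49 = 0.2842 pp.
Output growth = 2.26 + 0.0574 = 2.3174%.

2.32%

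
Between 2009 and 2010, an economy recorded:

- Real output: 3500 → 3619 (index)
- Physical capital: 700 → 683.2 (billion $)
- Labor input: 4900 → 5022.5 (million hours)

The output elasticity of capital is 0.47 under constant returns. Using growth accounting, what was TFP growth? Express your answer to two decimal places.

TFP growth was 3.20%.

Real output growth = (3619 − 3500) / 3500 = 3.4%.
Physical capital growth = (683.2 − 700) / 700 = -2.4%.
Labor input growth = (5022.5 − 4900) / 4900 = 2.5%.
Labor's share = 1 − 0.47 = 0.53.
Physical capital: 0.47 × (-2.4) = -1.128 pp.
Labor input: 0.53 × 2.5 = 1.325 pp.
TFP growth = 3.4 − 0.197 = 3.203%.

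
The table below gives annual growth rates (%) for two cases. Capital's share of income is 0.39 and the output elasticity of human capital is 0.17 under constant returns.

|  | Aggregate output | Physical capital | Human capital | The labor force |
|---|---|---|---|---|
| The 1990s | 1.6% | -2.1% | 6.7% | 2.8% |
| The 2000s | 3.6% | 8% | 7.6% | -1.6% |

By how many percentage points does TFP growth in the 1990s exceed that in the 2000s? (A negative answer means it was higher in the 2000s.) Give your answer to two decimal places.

Labor's share = 1 − 0.39 − 0.17 = 0.44.
The 1990s: TFP = 1.6 + 0.819 − 1.139 − 1.232 = 0.048%.
The 2000s: TFP = 3.6 − 3.12 − 1.292 + 0.704 = -0.108%.
Difference = 0.048 − (-0.108) = 0.156 pp.

0.16 percentage points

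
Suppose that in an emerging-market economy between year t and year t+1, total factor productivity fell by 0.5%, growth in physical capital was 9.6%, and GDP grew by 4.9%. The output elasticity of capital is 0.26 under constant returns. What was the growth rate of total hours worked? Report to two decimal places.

Labor's share = 1 − 0.26 = 0.74.
gY = gA + 0.26×9.6 + 0.74×g.
0.74×g = 4.9 + 0.5 − 2.496 = 2.904.
g = 2.904 / 0.74 = 3.9243%.

3.92%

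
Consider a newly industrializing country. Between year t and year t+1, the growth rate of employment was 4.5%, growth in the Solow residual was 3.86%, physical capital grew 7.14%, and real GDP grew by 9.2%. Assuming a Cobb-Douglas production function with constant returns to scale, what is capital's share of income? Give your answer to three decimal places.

α = 0.318

gY = gA + α·gK + (1−α)·gL, so gY − gA − gL = α(gK − gL).
9.2 − 3.86 − 4.5 = α × (7.14 − 4.5).
0.84 = 2.64 α, so α = 0.31818.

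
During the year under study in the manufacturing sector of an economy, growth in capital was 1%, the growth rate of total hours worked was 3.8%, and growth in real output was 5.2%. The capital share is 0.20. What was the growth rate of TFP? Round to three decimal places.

1.960%

Labor's share = 1 − 0.2 = 0.8.
Capital: 0.2 × 1 = 0.2 pp.
Total hours worked: 0.8 × 3.8 = 3.04 pp.
TFP growth = 5.2 − 3.24 = 1.96%.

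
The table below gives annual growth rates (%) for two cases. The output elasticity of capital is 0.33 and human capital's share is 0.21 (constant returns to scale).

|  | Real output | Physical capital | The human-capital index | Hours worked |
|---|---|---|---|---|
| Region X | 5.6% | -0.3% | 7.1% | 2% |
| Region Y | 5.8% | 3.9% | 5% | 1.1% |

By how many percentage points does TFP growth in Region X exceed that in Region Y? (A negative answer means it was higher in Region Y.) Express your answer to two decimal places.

0.33 percentage points

Labor's share = 1 − 0.33 − 0.21 = 0.46.
Region X: TFP = 5.6 + 0.099 − 1.491 − 0.92 = 3.288%.
Region Y: TFP = 5.8 − 1.287 − 1.05 − 0.506 = 2.957%.
Difference = 3.288 − (2.957) = 0.331 pp.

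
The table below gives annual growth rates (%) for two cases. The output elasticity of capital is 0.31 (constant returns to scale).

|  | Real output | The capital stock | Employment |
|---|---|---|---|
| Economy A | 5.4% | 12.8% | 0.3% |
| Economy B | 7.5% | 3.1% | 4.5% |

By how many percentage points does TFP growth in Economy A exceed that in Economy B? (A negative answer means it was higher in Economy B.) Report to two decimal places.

Labor's share = 1 − 0.31 = 0.69.
Economy A: TFP = 5.4 − 3.968 − 0.207 = 1.225%.
Economy B: TFP = 7.5 − 0.961 − 3.105 = 3.434%.
Difference = 1.225 − (3.434) = -2.209 pp.

-2.21 percentage points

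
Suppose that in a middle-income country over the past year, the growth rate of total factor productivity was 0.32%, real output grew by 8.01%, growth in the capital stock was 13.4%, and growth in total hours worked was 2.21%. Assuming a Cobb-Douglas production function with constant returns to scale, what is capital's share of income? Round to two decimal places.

gY = gA + α·gK + (1−α)·gL, so gY − gA − gL = α(gK − gL).
8.01 − 0.32 − 2.21 = α × (13.4 − 2.21).
5.48 = 11.19 α, so α = 0.4897.

Capital's share of income is 0.49.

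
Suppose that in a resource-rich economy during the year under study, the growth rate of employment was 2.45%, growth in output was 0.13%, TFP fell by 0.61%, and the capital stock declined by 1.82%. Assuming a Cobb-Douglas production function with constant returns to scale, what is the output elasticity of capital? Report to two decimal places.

0.40

gY = gA + α·gK + (1−α)·gL, so gY − gA − gL = α(gK − gL).
0.13 + 0.61 − 2.45 = α × (-1.82 − 2.45).
-1.71 = -4.27 α, so α = 0.4005.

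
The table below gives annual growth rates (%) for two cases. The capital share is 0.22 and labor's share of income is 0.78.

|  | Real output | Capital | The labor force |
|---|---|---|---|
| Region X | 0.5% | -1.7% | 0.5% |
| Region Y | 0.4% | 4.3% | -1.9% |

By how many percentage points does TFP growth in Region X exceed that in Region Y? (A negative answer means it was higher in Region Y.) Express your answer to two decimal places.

-0.45 percentage points

Labor's share = 1 − 0.22 = 0.78.
Region X: TFP = 0.5 + 0.374 − 0.39 = 0.484%.
Region Y: TFP = 0.4 − 0.946 + 1.482 = 0.936%.
Difference = 0.484 − (0.936) = -0.452 pp.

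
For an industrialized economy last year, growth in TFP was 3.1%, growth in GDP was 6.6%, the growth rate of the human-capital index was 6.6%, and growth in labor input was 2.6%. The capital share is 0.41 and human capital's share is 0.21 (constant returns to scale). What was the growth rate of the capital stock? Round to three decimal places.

2.746%

Labor's share = 1 − 0.41 − 0.21 = 0.38.
gY = gA + 0.21×6.6 + 0.38×2.6 + 0.41×g.
0.41×g = 6.6 − 3.1 − 2.374 = 1.126.
g = 1.126 / 0.41 = 2.74634%.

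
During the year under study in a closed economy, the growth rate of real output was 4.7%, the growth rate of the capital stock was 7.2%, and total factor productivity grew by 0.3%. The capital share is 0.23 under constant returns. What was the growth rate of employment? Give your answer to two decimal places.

3.56%

Labor's share = 1 − 0.23 = 0.77.
gY = gA + 0.23×7.2 + 0.77×g.
0.77×g = 4.7 − 0.3 − 1.656 = 2.744.
g = 2.744 / 0.77 = 3.5636%.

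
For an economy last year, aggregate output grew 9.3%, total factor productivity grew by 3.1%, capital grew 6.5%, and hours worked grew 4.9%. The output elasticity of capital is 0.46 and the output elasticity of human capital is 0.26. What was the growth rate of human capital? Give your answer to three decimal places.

Labor's share = 1 − 0.46 − 0.26 = 0.28.
gY = gA + 0.46×6.5 + 0.28×4.9 + 0.26×g.
0.26×g = 9.3 − 3.1 − 4.362 = 1.838.
g = 1.838 / 0.26 = 7.06923%.

Human capital growth was 7.069%.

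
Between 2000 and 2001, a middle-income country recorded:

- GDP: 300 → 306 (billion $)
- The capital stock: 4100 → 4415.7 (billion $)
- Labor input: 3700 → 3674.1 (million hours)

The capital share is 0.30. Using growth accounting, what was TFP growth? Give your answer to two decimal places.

0.18%

GDP growth = (306 − 300) / 300 = 2%.
The capital stock growth = (4415.7 − 4100) / 4100 = 7.7%.
Labor input growth = (3674.1 − 3700) / 3700 = -0.7%.
Labor's share = 1 − 0.3 = 0.7.
The capital stock: 0.3 × 7.7 = 2.31 pp.
Labor input: 0.7 × (-0.7) = -0.49 pp.
TFP growth = 2 − 1.82 = 0.18%.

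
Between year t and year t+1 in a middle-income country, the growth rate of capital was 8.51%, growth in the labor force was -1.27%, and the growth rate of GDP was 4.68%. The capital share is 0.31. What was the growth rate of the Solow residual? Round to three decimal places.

2.918%

Labor's share = 1 − 0.31 = 0.69.
Capital: 0.31 × 8.51 = 2.6381 pp.
The labor force: 0.69 × (-1.27) = -0.8763 pp.
TFP growth = 4.68 − 1.7618 = 2.9182%.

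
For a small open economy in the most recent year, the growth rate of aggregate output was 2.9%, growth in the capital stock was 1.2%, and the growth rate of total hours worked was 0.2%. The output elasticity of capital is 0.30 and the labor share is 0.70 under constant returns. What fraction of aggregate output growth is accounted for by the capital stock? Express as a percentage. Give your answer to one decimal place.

12.4%

The capital stock contributed 0.3 × 1.2 = 0.36 pp.
Share of growth = 0.36 / 2.9 × 100 = 12.414%.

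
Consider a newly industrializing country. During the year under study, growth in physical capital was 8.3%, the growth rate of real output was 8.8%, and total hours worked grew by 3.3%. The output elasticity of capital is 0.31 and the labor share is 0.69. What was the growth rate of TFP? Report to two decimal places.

TFP grew 3.95%.

Labor's share = 1 − 0.31 = 0.69.
Physical capital: 0.31 × 8.3 = 2.573 pp.
Total hours worked: 0.69 × 3.3 = 2.277 pp.
TFP growth = 8.8 − 4.85 = 3.95%.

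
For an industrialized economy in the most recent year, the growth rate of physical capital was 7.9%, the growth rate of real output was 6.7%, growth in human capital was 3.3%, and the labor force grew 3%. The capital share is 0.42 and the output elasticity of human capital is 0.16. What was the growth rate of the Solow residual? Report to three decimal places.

Labor's share = 1 − 0.42 − 0.16 = 0.42.
Physical capital: 0.42 × 7.9 = 3.318 pp.
Human capital: 0.16 × 3.3 = 0.528 pp.
The labor force: 0.42 × 3 = 1.26 pp.
TFP growth = 6.7 − 5.106 = 1.594%.

1.594%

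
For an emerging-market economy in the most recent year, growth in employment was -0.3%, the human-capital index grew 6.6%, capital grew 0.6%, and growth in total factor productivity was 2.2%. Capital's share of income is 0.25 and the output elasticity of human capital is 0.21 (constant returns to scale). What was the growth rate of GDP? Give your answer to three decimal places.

Labor's share = 1 − 0.25 − 0.21 = 0.54.
Capital: 0.25 × 0.6 = 0.15 pp.
The human-capital index: 0.21 × 6.6 = 1.386 pp.
Employment: 0.54 × (-0.3) = -0.162 pp.
Output growth = 2.2 + 1.374 = 3.574%.

3.574%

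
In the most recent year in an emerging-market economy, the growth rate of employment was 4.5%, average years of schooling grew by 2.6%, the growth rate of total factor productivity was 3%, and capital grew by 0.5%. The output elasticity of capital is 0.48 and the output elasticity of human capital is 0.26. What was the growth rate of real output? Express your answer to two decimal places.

5.09%

Labor's share = 1 − 0.48 − 0.26 = 0.26.
Capital: 0.48 × 0.5 = 0.24 pp.
Average years of schooling: 0.26 × 2.6 = 0.676 pp.
Employment: 0.26 × 4.5 = 1.17 pp.
Output growth = 3 + 2.086 = 5.086%.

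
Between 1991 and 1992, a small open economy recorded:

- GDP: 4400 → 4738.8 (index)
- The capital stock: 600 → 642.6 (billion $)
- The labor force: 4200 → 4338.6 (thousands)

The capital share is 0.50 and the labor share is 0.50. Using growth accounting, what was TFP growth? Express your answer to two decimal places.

GDP growth = (4738.8 − 4400) / 4400 = 7.7%.
The capital stock growth = (642.6 − 600) / 600 = 7.1%.
The labor force growth = (4338.6 − 4200) / 4200 = 3.3%.
Labor's share = 1 − 0.5 = 0.5.
The capital stock: 0.5 × 7.1 = 3.55 pp.
The labor force: 0.5 × 3.3 = 1.65 pp.
TFP growth = 7.7 − 5.2 = 2.5%.

2.50%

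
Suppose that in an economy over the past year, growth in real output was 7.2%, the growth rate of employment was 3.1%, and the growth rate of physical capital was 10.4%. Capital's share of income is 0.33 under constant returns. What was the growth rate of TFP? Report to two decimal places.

Labor's share = 1 − 0.33 = 0.67.
Physical capital: 0.33 × 10.4 = 3.432 pp.
Employment: 0.67 × 3.1 = 2.077 pp.
TFP growth = 7.2 − 5.509 = 1.691%.

TFP growth was 1.69%.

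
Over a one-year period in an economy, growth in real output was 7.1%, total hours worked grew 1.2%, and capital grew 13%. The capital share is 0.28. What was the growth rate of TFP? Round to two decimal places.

2.60%

Labor's share = 1 − 0.28 = 0.72.
Capital: 0.28 × 13 = 3.64 pp.
Total hours worked: 0.72 × 1.2 = 0.864 pp.
TFP growth = 7.1 − 4.504 = 2.596%.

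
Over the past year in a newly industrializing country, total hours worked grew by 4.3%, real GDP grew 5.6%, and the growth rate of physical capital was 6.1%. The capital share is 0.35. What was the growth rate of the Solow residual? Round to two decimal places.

Labor's share = 1 − 0.35 = 0.65.
Physical capital: 0.35 × 6.1 = 2.135 pp.
Total hours worked: 0.65 × 4.3 = 2.795 pp.
TFP growth = 5.6 − 4.93 = 0.67%.

0.67%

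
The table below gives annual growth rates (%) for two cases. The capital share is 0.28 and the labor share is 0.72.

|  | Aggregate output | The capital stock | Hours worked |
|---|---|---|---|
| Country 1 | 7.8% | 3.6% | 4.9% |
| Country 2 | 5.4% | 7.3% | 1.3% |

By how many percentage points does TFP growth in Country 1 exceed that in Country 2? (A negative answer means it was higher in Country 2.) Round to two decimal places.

0.84 percentage points

Labor's share = 1 − 0.28 = 0.72.
Country 1: TFP = 7.8 − 1.008 − 3.528 = 3.264%.
Country 2: TFP = 5.4 − 2.044 − 0.936 = 2.42%.
Difference = 3.264 − (2.42) = 0.844 pp.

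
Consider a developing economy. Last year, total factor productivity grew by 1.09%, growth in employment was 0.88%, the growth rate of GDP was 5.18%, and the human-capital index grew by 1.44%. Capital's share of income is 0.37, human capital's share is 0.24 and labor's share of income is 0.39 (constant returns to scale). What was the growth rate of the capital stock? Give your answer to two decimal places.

Labor's share = 1 − 0.37 − 0.24 = 0.39.
gY = gA + 0.24×1.44 + 0.39×0.88 + 0.37×g.
0.37×g = 5.18 − 1.09 − 0.6888 = 3.4012.
g = 3.4012 / 0.37 = 9.1924%.

9.19%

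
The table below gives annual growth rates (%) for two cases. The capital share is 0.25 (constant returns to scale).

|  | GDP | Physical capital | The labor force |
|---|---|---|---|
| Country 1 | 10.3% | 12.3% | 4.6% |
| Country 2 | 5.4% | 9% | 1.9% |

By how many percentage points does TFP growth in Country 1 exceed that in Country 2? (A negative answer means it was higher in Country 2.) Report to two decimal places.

Labor's share = 1 − 0.25 = 0.75.
Country 1: TFP = 10.3 − 3.075 − 3.45 = 3.775%.
Country 2: TFP = 5.4 − 2.25 − 1.425 = 1.725%.
Difference = 3.775 − (1.725) = 2.05 pp.

2.05 percentage points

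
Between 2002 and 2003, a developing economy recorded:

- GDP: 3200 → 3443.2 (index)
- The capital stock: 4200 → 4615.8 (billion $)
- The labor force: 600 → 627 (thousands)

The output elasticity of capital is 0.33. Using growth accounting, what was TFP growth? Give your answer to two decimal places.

1.32%

GDP growth = (3443.2 − 3200) / 3200 = 7.6%.
The capital stock growth = (4615.8 − 4200) / 4200 = 9.9%.
The labor force growth = (627 − 600) / 600 = 4.5%.
Labor's share = 1 − 0.33 = 0.67.
The capital stock: 0.33 × 9.9 = 3.267 pp.
The labor force: 0.67 × 4.5 = 3.015 pp.
TFP growth = 7.6 − 6.282 = 1.318%.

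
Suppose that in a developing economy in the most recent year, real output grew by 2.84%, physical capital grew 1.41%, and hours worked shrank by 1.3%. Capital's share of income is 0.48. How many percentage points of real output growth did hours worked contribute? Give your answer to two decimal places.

-0.68 percentage points

Labor's share = 1 − 0.48 = 0.52.
Contribution = share × growth = 0.52 × (-1.3) = -0.676 pp.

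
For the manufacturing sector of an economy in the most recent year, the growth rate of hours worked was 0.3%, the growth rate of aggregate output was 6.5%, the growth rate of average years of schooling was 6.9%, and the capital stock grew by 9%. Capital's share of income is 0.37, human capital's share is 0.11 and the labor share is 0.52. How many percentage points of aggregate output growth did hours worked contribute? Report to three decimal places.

0.156 percentage points

Labor's share = 1 − 0.37 − 0.11 = 0.52.
Contribution = share × growth = 0.52 × 0.3 = 0.156 pp.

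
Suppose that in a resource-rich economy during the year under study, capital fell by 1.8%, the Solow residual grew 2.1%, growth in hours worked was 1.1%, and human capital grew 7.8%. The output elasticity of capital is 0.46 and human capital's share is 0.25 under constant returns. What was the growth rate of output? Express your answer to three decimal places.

Labor's share = 1 − 0.46 − 0.25 = 0.29.
Capital: 0.46 × (-1.8) = -0.828 pp.
Human capital: 0.25 × 7.8 = 1.95 pp.
Hours worked: 0.29 × 1.1 = 0.319 pp.
Output growth = 2.1 + 1.441 = 3.541%.

3.541%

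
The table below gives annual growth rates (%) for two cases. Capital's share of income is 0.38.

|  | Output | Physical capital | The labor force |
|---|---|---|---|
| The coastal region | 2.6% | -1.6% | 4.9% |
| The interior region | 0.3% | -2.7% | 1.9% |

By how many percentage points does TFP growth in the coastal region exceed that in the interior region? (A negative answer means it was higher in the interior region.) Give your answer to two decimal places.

0.02 percentage points

Labor's share = 1 − 0.38 = 0.62.
The coastal region: TFP = 2.6 + 0.608 − 3.038 = 0.17%.
The interior region: TFP = 0.3 + 1.026 − 1.178 = 0.148%.
Difference = 0.17 − (0.148) = 0.022 pp.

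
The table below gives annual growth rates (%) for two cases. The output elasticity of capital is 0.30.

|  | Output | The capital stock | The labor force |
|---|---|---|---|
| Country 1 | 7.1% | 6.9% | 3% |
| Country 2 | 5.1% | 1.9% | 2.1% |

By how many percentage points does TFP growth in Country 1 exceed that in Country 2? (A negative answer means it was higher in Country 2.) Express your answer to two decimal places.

-0.13 percentage points

Labor's share = 1 − 0.3 = 0.7.
Country 1: TFP = 7.1 − 2.07 − 2.1 = 2.93%.
Country 2: TFP = 5.1 − 0.57 − 1.47 = 3.06%.
Difference = 2.93 − (3.06) = -0.13 pp.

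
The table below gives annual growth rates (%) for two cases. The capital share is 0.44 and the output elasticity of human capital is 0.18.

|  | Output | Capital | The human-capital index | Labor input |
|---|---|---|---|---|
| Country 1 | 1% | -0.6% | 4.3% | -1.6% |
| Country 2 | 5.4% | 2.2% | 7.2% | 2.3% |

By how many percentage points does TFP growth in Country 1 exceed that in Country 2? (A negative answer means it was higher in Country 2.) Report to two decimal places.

-1.16 percentage points

Labor's share = 1 − 0.44 − 0.18 = 0.38.
Country 1: TFP = 1 + 0.264 − 0.774 + 0.608 = 1.098%.
Country 2: TFP = 5.4 − 0.968 − 1.296 − 0.874 = 2.262%.
Difference = 1.098 − (2.262) = -1.164 pp.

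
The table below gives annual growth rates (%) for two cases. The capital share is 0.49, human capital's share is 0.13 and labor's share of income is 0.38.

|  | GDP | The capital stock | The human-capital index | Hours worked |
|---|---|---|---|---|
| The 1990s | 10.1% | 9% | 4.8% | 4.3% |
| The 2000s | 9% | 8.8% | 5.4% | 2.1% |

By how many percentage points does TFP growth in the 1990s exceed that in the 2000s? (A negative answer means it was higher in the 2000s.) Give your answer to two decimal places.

0.24 percentage points

Labor's share = 1 − 0.49 − 0.13 = 0.38.
The 1990s: TFP = 10.1 − 4.41 − 0.624 − 1.634 = 3.432%.
The 2000s: TFP = 9 − 4.312 − 0.702 − 0.798 = 3.188%.
Difference = 3.432 − (3.188) = 0.244 pp.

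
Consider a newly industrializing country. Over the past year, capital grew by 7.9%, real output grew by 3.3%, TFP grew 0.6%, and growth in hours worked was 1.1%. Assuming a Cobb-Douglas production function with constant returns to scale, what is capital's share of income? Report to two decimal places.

Capital's share of income is 0.24.

gY = gA + α·gK + (1−α)·gL, so gY − gA − gL = α(gK − gL).
3.3 − 0.6 − 1.1 = α × (7.9 − 1.1).
1.6 = 6.8 α, so α = 0.2353.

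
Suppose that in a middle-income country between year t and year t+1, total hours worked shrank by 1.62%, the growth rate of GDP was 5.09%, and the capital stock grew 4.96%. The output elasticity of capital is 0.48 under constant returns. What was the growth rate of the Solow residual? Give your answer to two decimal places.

The Solow residual grew 3.55%.

Labor's share = 1 − 0.48 = 0.52.
The capital stock: 0.48 × 4.96 = 2.3808 pp.
Total hours worked: 0.52 × (-1.62) = -0.8424 pp.
TFP growth = 5.09 − 1.5384 = 3.5516%.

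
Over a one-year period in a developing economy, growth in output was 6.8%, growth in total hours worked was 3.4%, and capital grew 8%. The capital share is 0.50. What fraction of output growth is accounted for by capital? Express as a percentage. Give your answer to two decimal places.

58.82%

Capital contributed 0.5 × 8 = 4 pp.
Share of growth = 4 / 6.8 × 100 = 58.8235%.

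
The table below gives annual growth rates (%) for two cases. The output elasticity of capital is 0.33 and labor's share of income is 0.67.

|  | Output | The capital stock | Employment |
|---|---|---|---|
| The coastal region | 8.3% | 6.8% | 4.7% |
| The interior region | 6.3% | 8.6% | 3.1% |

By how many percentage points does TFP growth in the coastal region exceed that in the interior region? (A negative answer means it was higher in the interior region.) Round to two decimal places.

Labor's share = 1 − 0.33 = 0.67.
The coastal region: TFP = 8.3 − 2.244 − 3.149 = 2.907%.
The interior region: TFP = 6.3 − 2.838 − 2.077 = 1.385%.
Difference = 2.907 − (1.385) = 1.522 pp.

1.52 percentage points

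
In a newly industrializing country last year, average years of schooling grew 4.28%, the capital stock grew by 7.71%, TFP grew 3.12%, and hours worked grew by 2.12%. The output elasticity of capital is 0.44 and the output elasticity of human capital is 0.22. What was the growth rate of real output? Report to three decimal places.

Labor's share = 1 − 0.44 − 0.22 = 0.34.
The capital stock: 0.44 × 7.71 = 3.3924 pp.
Average years of schooling: 0.22 × 4.28 = 0.9416 pp.
Hours worked: 0.34 × 2.12 = 0.7208 pp.
Output growth = 3.12 + 5.0548 = 8.1748%.

Real output grew 8.175%.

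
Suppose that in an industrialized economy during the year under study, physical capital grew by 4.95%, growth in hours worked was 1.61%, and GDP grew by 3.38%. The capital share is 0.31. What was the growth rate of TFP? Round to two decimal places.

Labor's share = 1 − 0.31 = 0.69.
Physical capital: 0.31 × 4.95 = 1.5345 pp.
Hours worked: 0.69 × 1.61 = 1.1109 pp.
TFP growth = 3.38 − 2.6454 = 0.7346%.

0.73%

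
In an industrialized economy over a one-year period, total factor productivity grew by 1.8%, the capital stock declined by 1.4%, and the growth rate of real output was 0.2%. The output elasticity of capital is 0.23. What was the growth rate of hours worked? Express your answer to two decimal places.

Labor's share = 1 − 0.23 = 0.77.
gY = gA + 0.23×(-1.4) + 0.77×g.
0.77×g = 0.2 − 1.8 + 0.322 = -1.278.
g = -1.278 / 0.77 = -1.6597%.

-1.66%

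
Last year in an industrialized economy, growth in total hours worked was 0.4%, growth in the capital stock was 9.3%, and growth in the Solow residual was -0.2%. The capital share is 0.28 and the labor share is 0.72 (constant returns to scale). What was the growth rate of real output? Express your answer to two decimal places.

2.69%

Labor's share = 1 − 0.28 = 0.72.
The capital stock: 0.28 × 9.3 = 2.604 pp.
Total hours worked: 0.72 × 0.4 = 0.288 pp.
Output growth = -0.2 + 2.892 = 2.692%.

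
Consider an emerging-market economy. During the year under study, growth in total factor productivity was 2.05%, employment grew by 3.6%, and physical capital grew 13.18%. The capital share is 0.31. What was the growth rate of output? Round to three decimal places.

Labor's share = 1 − 0.31 = 0.69.
Physical capital: 0.31 × 13.18 = 4.0858 pp.
Employment: 0.69 × 3.6 = 2.484 pp.
Output growth = 2.05 + 6.5698 = 8.6198%.

Output grew 8.620%.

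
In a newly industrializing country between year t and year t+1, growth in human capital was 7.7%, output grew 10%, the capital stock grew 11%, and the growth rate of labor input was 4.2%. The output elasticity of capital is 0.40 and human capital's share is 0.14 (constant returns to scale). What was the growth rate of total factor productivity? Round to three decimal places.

Labor's share = 1 − 0.4 − 0.14 = 0.46.
The capital stock: 0.4 × 11 = 4.4 pp.
Human capital: 0.14 × 7.7 = 1.078 pp.
Labor input: 0.46 × 4.2 = 1.932 pp.
TFP growth = 10 − 7.41 = 2.59%.

2.590%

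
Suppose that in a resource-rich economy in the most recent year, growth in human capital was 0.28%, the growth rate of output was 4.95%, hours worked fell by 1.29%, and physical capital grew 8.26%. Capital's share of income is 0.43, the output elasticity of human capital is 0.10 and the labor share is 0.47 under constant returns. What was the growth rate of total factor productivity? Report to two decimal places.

Labor's share = 1 − 0.43 − 0.1 = 0.47.
Physical capital: 0.43 × 8.26 = 3.5518 pp.
Human capital: 0.1 × 0.28 = 0.028 pp.
Hours worked: 0.47 × (-1.29) = -0.6063 pp.
TFP growth = 4.95 − 2.9735 = 1.9765%.

1.98%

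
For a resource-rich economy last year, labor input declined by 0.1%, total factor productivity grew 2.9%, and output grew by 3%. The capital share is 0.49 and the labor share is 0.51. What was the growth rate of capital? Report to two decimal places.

0.31%

Labor's share = 1 − 0.49 = 0.51.
gY = gA + 0.51×(-0.1) + 0.49×g.
0.49×g = 3 − 2.9 + 0.051 = 0.151.
g = 0.151 / 0.49 = 0.3082%.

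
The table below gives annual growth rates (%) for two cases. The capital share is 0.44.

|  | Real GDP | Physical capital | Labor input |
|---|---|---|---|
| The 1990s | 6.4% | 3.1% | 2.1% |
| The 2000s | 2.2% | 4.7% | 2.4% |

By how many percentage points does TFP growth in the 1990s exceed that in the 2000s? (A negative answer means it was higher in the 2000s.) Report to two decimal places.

5.07 percentage points

Labor's share = 1 − 0.44 = 0.56.
The 1990s: TFP = 6.4 − 1.364 − 1.176 = 3.86%.
The 2000s: TFP = 2.2 − 2.068 − 1.344 = -1.212%.
Difference = 3.86 − (-1.212) = 5.072 pp.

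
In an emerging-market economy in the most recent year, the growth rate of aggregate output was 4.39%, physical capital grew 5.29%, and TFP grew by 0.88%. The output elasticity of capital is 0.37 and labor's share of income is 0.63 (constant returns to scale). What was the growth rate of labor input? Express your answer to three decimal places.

Labor's share = 1 − 0.37 = 0.63.
gY = gA + 0.37×5.29 + 0.63×g.
0.63×g = 4.39 − 0.88 − 1.9573 = 1.5527.
g = 1.5527 / 0.63 = 2.4646%.

2.465%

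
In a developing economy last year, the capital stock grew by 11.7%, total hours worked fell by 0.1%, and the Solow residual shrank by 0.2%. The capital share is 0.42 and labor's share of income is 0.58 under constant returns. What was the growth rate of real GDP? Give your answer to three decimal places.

Real GDP grew 4.656%.

Labor's share = 1 − 0.42 = 0.58.
The capital stock: 0.42 × 11.7 = 4.914 pp.
Total hours worked: 0.58 × (-0.1) = -0.058 pp.
Output growth = -0.2 + 4.856 = 4.656%.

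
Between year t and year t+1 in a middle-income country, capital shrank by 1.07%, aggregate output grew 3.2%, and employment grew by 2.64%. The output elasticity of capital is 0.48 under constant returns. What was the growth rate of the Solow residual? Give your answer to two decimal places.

The Solow residual growth was 2.34%.

Labor's share = 1 − 0.48 = 0.52.
Capital: 0.48 × (-1.07) = -0.5136 pp.
Employment: 0.52 × 2.64 = 1.3728 pp.
TFP growth = 3.2 − 0.8592 = 2.3408%.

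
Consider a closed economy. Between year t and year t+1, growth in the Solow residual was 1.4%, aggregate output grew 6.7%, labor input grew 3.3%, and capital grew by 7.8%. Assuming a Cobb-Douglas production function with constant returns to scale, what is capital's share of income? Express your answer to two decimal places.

gY = gA + α·gK + (1−α)·gL, so gY − gA − gL = α(gK − gL).
6.7 − 1.4 − 3.3 = α × (7.8 − 3.3).
2 = 4.5 α, so α = 0.4444.

Capital's share of income is 0.44.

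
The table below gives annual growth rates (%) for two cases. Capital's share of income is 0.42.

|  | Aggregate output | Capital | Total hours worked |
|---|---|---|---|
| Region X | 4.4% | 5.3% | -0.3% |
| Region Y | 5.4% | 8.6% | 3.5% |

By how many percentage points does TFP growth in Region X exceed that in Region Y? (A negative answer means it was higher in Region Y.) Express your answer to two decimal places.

Labor's share = 1 − 0.42 = 0.58.
Region X: TFP = 4.4 − 2.226 + 0.174 = 2.348%.
Region Y: TFP = 5.4 − 3.612 − 2.03 = -0.242%.
Difference = 2.348 − (-0.242) = 2.59 pp.

2.59 percentage points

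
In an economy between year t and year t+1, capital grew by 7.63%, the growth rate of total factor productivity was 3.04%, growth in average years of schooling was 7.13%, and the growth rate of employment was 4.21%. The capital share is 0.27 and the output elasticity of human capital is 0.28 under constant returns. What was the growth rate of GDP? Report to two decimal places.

GDP growth was 8.99%.

Labor's share = 1 − 0.27 − 0.28 = 0.45.
Capital: 0.27 × 7.63 = 2.0601 pp.
Average years of schooling: 0.28 × 7.13 = 1.9964 pp.
Employment: 0.45 × 4.21 = 1.8945 pp.
Output growth = 3.04 + 5.951 = 8.991%.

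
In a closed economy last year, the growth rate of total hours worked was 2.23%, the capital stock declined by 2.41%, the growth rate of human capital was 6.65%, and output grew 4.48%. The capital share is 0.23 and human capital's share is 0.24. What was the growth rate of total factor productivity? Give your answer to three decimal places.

Labor's share = 1 − 0.23 − 0.24 = 0.53.
The capital stock: 0.23 × (-2.41) = -0.5543 pp.
Human capital: 0.24 × 6.65 = 1.596 pp.
Total hours worked: 0.53 × 2.23 = 1.1819 pp.
TFP growth = 4.48 − 2.2236 = 2.2564%.

2.256%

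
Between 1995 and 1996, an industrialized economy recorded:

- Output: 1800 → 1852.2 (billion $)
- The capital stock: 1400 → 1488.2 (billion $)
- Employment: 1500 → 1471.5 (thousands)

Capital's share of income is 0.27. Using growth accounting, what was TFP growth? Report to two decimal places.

2.59%

Output growth = (1852.2 − 1800) / 1800 = 2.9%.
The capital stock growth = (1488.2 − 1400) / 1400 = 6.3%.
Employment growth = (1471.5 − 1500) / 1500 = -1.9%.
Labor's share = 1 − 0.27 = 0.73.
The capital stock: 0.27 × 6.3 = 1.701 pp.
Employment: 0.73 × (-1.9) = -1.387 pp.
TFP growth = 2.9 − 0.314 = 2.586%.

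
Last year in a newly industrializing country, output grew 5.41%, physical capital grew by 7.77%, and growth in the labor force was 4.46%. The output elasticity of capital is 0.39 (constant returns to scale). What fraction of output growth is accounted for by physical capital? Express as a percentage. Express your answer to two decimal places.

Physical capital accounted for 56.01% of growth.

Physical capital contributed 0.39 × 7.77 = 3.0303 pp.
Share of growth = 3.0303 / 5.41 × 100 = 56.0129%.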